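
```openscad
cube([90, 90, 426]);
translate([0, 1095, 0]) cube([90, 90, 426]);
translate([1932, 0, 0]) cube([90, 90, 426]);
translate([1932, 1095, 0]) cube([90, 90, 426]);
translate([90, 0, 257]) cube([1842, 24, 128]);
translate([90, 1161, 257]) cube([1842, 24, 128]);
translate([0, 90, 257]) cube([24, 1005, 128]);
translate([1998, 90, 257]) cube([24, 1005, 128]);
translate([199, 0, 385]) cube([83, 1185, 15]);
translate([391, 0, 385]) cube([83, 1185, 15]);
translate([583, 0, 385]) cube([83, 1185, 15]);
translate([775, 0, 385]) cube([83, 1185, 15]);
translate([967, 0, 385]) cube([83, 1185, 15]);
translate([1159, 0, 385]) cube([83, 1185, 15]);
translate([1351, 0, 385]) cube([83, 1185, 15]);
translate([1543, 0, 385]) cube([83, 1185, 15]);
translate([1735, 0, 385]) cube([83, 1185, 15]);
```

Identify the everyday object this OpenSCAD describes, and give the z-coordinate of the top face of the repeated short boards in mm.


A bed frame. The slat-top height is 400 mm.

Four posts, four rails, and a row of slats — a bed frame. Slats sit on the rails at z = 257 + 128 = 385; with slat thickness 15, the top is 400 mm.


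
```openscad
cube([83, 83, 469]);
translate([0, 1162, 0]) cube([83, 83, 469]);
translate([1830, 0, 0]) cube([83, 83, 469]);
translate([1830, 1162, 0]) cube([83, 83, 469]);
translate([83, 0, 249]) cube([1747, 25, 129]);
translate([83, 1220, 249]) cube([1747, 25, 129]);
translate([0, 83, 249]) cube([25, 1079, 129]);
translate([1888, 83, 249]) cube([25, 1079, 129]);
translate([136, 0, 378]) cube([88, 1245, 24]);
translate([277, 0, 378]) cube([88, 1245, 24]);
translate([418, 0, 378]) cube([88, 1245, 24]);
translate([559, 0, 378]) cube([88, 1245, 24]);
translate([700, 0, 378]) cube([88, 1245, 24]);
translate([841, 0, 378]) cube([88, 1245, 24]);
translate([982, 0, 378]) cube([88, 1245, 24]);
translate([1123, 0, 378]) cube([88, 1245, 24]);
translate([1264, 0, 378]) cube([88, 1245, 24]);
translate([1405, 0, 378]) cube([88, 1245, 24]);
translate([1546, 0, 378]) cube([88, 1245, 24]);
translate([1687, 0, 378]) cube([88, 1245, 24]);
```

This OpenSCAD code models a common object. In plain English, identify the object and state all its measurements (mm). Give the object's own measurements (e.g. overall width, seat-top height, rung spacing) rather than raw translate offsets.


A bed frame 1913 mm long (x) by 1245 mm wide (y). Four 83×83 mm corner posts, 469 mm tall, at the corners of the footprint. Four rails of 25 mm thickness and 129 mm height run between adjacent posts with their undersides at z = 249 mm, their outer faces flush with the outside of the frame (the two x-running rails run between the posts' inner faces; the two y-running rails run between the posts' inner faces). 12 slats, each 88 mm wide (x) and 24 mm thick, lie across the top of the two x-running rails, running the full 1245 mm width of the frame in y; along x they sit between the end posts with a 53 mm gap after the −x posts and between neighbouring slats, leaving 55 mm before the +x posts.


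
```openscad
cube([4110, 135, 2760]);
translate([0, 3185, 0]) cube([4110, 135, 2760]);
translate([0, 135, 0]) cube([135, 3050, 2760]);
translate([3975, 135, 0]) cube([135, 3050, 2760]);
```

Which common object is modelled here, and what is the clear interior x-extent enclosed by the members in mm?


A house (or room) frame. The interior width is 3840 mm.

Four 2760 mm walls enclosing a rectangle with no floor or roof — a room or house frame. Outside width is 4110 mm and wall thickness is 135 mm, so the interior width is 4110 − 2 × 135 = 3840 mm.


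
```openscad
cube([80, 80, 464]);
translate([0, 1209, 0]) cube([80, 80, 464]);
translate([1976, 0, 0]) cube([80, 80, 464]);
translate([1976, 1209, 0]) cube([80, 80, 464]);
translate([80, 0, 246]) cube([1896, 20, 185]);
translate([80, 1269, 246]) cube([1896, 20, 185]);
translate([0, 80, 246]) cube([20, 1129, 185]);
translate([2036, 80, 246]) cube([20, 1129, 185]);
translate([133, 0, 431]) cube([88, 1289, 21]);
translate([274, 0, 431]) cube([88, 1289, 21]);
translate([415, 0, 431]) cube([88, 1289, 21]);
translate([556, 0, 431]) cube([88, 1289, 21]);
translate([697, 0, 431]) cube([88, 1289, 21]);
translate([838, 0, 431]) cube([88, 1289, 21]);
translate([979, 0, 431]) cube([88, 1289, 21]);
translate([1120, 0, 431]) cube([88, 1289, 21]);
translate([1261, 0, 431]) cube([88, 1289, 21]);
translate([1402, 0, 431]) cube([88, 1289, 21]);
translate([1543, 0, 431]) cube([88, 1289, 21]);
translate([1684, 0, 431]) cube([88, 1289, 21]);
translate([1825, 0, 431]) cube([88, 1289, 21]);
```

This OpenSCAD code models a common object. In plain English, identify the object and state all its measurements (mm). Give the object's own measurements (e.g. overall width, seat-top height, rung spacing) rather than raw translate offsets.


A bed frame 2056 mm long (x) by 1289 mm wide (y). Four 80×80 mm corner posts, 464 mm tall, at the corners of the footprint. Four rails of 20 mm thickness and 185 mm height run between adjacent posts with their undersides at z = 246 mm, their outer faces flush with the outside of the frame (the two x-running rails run between the posts' inner faces; the two y-running rails run between the posts' inner faces). 13 slats, each 88 mm wide (x) and 21 mm thick, lie across the top of the two x-running rails, running the full 1289 mm width of the frame in y; along x they sit between the end posts with a 53 mm gap after the −x posts and between neighbouring slats, leaving 63 mm before the +x posts.


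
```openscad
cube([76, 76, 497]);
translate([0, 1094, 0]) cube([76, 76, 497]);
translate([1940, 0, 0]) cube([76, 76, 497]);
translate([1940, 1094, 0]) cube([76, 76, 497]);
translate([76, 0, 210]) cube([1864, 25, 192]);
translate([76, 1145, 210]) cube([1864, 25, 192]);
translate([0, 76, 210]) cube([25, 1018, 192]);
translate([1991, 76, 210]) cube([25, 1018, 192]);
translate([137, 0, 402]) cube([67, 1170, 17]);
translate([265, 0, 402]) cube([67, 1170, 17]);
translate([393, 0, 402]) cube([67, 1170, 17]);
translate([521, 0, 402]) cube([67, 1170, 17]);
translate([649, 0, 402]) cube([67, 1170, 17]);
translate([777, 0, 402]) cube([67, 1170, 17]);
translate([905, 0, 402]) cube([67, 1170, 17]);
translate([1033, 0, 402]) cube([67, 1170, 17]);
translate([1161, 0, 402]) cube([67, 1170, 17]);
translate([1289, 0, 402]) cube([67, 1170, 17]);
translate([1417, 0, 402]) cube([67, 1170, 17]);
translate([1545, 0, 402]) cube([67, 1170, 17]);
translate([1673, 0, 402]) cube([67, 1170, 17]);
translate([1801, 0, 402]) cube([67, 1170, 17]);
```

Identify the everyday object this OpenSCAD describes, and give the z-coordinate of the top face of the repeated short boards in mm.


A bed frame. The slat-top height is 419 mm.

Four posts, four rails, and a row of slats — a bed frame. Slats sit on the rails at z = 210 + 192 = 402; with slat thickness 17, the top is 419 mm.


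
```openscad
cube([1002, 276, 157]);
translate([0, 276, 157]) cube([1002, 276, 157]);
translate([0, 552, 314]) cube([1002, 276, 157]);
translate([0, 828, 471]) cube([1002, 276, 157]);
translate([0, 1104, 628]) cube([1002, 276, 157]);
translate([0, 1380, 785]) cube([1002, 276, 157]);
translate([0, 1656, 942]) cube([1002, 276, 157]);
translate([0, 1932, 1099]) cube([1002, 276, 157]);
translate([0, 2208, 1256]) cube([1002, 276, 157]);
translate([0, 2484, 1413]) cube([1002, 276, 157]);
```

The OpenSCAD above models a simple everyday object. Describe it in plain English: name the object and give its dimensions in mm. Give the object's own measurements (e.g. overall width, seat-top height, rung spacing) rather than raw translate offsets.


A straight staircase of 10 solid steps. Each step is 1002 mm wide (x), 276 mm deep (y, the going) and 157 mm tall (the rise). The first step rests on the floor; each subsequent step sits one going further in +y and one rise higher in +z, directly behind and above the previous step with no overlap.


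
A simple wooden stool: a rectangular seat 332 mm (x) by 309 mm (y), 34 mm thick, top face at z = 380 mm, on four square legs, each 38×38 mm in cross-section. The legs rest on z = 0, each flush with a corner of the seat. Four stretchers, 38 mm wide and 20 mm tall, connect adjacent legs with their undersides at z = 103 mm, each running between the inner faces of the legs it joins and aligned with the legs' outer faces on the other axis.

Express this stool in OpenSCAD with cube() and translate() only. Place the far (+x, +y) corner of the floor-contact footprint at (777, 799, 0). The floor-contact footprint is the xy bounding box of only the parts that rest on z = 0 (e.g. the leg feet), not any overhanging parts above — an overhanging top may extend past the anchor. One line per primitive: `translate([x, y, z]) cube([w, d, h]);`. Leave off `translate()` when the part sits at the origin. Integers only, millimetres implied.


// leg_h = 380 - 34 = 346
// stretcher span = 332 - 2*38 = 256
translate([445, 490, 346]) cube([332, 309, 34]);
translate([445, 490, 0]) cube([38, 38, 346]);
translate([739, 490, 0]) cube([38, 38, 346]);
translate([445, 761, 0]) cube([38, 38, 346]);
translate([739, 761, 0]) cube([38, 38, 346]);
translate([483, 490, 103]) cube([256, 38, 20]);
translate([483, 761, 103]) cube([256, 38, 20]);
translate([445, 528, 103]) cube([38, 233, 20]);
translate([739, 528, 103]) cube([38, 233, 20]);


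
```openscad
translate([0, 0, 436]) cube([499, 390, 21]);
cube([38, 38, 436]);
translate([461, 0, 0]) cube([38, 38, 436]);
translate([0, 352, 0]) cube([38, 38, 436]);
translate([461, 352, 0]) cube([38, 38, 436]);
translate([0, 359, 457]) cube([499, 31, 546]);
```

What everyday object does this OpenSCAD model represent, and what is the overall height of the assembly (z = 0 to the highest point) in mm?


A chair. The overall height is 1003 mm.

A slab on four corner posts with a tall panel at the back — a chair. The seat slab sits at z = 436 with thickness 21, and the 546 mm backrest starts at the seat top, so the overall height is 436 + 21 + 546 = 1003 mm.


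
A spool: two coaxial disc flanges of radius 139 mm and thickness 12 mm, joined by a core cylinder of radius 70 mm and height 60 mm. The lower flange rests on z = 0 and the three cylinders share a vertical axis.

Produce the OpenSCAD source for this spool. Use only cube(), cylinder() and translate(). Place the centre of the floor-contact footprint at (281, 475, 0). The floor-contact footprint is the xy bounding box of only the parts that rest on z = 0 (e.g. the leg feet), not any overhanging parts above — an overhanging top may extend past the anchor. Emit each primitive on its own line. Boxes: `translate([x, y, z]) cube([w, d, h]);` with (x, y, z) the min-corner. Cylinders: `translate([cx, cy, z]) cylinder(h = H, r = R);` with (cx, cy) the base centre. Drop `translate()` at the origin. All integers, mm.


translate([281, 475, 0]) cylinder(h = 12, r = 139);
translate([281, 475, 12]) cylinder(h = 60, r = 70);
translate([281, 475, 72]) cylinder(h = 12, r = 139);


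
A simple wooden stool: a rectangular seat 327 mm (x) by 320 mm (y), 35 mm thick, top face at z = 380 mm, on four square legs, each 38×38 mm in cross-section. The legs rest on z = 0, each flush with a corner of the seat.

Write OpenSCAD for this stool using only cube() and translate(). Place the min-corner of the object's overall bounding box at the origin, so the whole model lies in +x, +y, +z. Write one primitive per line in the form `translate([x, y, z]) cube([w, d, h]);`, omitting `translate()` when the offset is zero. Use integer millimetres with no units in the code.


translate([0, 0, 345]) cube([327, 320, 35]);
cube([38, 38, 345]);
translate([289, 0, 0]) cube([38, 38, 345]);
translate([0, 282, 0]) cube([38, 38, 345]);
translate([289, 282, 0]) cube([38, 38, 345]);


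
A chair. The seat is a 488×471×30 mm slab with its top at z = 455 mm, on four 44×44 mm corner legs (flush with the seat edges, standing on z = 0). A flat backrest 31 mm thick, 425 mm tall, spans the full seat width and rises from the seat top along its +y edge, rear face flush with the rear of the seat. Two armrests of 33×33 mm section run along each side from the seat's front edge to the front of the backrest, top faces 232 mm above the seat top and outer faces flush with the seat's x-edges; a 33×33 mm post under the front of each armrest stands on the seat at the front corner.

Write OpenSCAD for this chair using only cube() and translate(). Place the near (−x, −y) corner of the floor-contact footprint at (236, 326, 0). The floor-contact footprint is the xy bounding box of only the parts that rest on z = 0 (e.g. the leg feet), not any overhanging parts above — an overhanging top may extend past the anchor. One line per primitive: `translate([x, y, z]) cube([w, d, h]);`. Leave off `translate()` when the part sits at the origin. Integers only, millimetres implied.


translate([236, 326, 425]) cube([488, 471, 30]);
translate([236, 326, 0]) cube([44, 44, 425]);
translate([680, 326, 0]) cube([44, 44, 425]);
translate([236, 753, 0]) cube([44, 44, 425]);
translate([680, 753, 0]) cube([44, 44, 425]);
translate([236, 766, 455]) cube([488, 31, 425]);
translate([236, 326, 654]) cube([33, 440, 33]);
translate([691, 326, 654]) cube([33, 440, 33]);
translate([236, 326, 455]) cube([33, 33, 199]);
translate([691, 326, 455]) cube([33, 33, 199]);


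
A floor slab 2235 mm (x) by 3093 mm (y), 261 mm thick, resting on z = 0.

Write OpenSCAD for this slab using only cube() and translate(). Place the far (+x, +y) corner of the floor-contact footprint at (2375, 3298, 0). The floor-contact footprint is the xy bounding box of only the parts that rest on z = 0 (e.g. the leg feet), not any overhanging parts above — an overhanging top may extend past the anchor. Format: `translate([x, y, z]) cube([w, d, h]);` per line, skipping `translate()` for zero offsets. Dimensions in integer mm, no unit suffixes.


translate([140, 205, 0]) cube([2235, 3093, 261]);


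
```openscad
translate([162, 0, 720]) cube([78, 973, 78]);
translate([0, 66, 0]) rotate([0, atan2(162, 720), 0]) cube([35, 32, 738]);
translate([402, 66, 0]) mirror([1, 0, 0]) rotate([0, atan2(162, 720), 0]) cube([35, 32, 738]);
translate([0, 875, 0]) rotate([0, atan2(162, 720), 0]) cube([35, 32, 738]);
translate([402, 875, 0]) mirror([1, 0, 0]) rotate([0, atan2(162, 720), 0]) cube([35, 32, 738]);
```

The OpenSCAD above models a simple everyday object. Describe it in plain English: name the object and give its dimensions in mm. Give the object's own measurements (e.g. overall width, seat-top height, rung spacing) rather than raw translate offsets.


A sawhorse. A 78×973×78 mm beam (x, y, z) sits on two A-frame leg pairs. Each pair is two raked legs of 35×32 mm section (32 mm along y) splaying symmetrically in x. Each leg rises 720 mm vertically over 162 mm of horizontal reach and is 738 mm long along its own axis. Every leg's outer bottom edge rests on the floor and its outer top edge meets a bottom edge of the beam — the left legs (tilting toward +x) meet the beam's −x bottom edge, the right legs (their mirror images, tilting toward −x) meet its +x bottom edge — so the leg tops tuck under the beam, the beam's underside is 720 mm above the floor, and the feet are 402 mm apart outside-to-outside with the beam centred between them. The two leg pairs are set in 66 mm from either end of the beam.


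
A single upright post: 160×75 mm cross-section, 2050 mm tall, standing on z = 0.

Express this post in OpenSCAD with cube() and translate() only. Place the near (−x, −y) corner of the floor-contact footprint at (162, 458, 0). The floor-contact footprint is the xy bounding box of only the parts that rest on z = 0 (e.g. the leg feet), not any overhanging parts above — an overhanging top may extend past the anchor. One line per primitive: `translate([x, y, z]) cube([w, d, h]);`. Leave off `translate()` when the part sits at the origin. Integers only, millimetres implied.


translate([162, 458, 0]) cube([160, 75, 2050]);


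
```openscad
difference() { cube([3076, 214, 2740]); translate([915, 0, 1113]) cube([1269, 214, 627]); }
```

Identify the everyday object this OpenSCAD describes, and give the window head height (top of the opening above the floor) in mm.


A wall with a window opening. The window head height is 1740 mm.

A wall with a rectangular opening subtracted — a window. Sill at z = 1113, opening 627 mm tall, so the head is at 1113 + 627 = 1740 mm.


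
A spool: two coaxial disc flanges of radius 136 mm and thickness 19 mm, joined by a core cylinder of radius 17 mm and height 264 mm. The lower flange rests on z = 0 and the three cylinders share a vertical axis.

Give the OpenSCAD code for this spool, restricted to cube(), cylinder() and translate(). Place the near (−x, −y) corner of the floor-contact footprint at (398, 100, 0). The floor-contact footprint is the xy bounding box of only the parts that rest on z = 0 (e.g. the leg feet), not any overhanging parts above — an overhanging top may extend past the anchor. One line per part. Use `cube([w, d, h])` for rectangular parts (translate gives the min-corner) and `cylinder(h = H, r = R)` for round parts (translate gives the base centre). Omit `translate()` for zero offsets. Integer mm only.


translate([534, 236, 0]) cylinder(h = 19, r = 136);
translate([534, 236, 19]) cylinder(h = 264, r = 17);
translate([534, 236, 283]) cylinder(h = 19, r = 136);


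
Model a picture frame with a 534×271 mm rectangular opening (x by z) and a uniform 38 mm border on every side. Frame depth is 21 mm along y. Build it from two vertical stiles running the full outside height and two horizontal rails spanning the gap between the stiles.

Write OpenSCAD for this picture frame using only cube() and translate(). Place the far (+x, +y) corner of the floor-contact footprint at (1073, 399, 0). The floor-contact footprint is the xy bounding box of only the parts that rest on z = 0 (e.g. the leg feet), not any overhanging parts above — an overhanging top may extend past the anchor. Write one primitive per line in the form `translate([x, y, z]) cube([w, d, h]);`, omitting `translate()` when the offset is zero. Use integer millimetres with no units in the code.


translate([463, 378, 0]) cube([38, 21, 347]);
translate([1035, 378, 0]) cube([38, 21, 347]);
translate([501, 378, 0]) cube([534, 21, 38]);
translate([501, 378, 309]) cube([534, 21, 38]);


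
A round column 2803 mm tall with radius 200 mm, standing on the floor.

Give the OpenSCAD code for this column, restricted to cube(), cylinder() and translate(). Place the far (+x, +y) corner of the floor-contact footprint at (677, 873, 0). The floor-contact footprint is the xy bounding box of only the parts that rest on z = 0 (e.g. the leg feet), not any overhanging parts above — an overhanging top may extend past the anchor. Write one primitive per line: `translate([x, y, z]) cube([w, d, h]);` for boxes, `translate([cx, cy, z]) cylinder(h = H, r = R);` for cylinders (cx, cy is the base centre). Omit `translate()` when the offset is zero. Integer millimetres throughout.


translate([477, 673, 0]) cylinder(h = 2803, r = 200);


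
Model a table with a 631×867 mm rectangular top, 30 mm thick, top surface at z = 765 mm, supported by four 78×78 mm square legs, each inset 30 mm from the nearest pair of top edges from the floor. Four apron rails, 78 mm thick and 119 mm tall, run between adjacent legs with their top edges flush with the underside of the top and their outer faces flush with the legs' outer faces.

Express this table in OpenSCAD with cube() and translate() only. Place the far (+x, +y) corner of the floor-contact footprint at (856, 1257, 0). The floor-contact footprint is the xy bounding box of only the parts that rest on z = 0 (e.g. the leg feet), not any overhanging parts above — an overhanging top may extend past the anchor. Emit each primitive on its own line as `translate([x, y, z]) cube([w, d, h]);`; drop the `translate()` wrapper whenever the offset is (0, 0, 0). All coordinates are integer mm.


// leg_h = 765 - 30 = 735
// apron z = 735 - 119 = 616
translate([255, 420, 735]) cube([631, 867, 30]);
translate([285, 450, 0]) cube([78, 78, 735]);
translate([778, 450, 0]) cube([78, 78, 735]);
translate([285, 1179, 0]) cube([78, 78, 735]);
translate([778, 1179, 0]) cube([78, 78, 735]);
translate([363, 450, 616]) cube([415, 78, 119]);
translate([363, 1179, 616]) cube([415, 78, 119]);
translate([285, 528, 616]) cube([78, 651, 119]);
translate([778, 528, 616]) cube([78, 651, 119]);


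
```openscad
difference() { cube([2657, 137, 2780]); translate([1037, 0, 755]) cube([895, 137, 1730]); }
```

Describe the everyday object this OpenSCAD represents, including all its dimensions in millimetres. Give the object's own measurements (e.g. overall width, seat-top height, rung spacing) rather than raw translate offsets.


A wall 2657 mm long (x), 137 mm thick (y), 2780 mm tall, with a rectangular window opening cut through it. The opening is 895 mm wide and 1730 mm tall; its sill is at z = 755 mm and its near (−x) edge is 1037 mm from the wall's −x end. The opening passes through the full wall thickness.


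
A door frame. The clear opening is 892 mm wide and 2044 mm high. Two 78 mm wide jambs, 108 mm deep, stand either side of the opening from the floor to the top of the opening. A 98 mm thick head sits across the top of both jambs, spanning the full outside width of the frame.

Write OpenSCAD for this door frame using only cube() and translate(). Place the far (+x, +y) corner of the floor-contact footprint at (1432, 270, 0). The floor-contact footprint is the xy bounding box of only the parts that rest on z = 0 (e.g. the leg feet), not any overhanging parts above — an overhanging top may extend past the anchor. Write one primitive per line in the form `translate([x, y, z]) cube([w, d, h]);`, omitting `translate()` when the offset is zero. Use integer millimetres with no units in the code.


translate([384, 162, 0]) cube([78, 108, 2044]);
translate([1354, 162, 0]) cube([78, 108, 2044]);
translate([384, 162, 2044]) cube([1048, 108, 98]);


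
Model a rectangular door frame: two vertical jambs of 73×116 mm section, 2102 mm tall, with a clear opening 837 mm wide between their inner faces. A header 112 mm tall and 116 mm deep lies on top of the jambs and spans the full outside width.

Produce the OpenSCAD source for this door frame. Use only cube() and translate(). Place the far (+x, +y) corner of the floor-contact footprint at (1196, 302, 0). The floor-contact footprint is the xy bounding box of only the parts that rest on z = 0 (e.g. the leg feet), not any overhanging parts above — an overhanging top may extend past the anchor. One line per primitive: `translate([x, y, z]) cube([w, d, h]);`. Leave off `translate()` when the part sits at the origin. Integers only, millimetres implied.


translate([213, 186, 0]) cube([73, 116, 2102]);
translate([1123, 186, 0]) cube([73, 116, 2102]);
translate([213, 186, 2102]) cube([983, 116, 112]);


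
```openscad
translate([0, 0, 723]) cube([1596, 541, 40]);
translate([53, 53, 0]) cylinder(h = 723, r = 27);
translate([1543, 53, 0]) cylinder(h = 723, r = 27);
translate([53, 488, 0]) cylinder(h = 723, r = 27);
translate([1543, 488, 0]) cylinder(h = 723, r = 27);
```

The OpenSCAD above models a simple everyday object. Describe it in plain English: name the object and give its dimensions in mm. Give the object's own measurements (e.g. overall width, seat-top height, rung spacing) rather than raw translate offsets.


A rectangular dining table. The top is 1596×541×40 mm with its upper surface at z = 763 mm. It stands on four round legs of 54 mm diameter, each leg's bounding box inset 26 mm from the nearest pair of top edges, running from the floor to the underside of the top.


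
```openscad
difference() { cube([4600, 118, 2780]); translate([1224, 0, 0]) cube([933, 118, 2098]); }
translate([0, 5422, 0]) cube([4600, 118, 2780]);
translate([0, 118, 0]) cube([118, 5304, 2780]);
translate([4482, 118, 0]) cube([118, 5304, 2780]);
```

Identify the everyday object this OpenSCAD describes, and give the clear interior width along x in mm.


A single room. The interior width is 4364 mm.

Four walls enclosing a rectangle with a door in the front wall — a room. Outside width 4600 minus two 118 mm walls gives 4364 mm.


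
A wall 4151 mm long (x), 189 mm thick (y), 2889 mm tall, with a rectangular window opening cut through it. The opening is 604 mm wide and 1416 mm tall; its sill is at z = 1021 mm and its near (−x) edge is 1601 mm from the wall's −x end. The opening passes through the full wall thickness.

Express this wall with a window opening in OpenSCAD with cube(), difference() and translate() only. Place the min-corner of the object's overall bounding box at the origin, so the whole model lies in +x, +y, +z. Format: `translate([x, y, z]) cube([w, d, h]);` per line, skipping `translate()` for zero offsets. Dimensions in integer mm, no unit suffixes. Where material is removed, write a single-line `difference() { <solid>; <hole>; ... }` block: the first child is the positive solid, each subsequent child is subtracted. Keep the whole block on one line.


difference() { cube([4151, 189, 2889]); translate([1601, 0, 1021]) cube([604, 189, 1416]); }


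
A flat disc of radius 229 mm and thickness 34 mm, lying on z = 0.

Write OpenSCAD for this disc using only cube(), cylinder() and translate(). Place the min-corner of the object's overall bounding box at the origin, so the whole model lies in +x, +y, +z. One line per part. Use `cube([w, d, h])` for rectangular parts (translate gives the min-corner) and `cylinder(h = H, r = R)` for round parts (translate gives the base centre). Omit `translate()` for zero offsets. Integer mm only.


translate([229, 229, 0]) cylinder(h = 34, r = 229);


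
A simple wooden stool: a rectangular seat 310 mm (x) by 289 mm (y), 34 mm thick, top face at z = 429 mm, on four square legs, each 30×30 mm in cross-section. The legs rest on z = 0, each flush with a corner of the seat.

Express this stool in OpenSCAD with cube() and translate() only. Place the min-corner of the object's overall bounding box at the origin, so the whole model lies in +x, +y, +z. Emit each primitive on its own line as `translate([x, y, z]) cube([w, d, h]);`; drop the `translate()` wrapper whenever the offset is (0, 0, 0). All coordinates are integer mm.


translate([0, 0, 395]) cube([310, 289, 34]);
cube([30, 30, 395]);
translate([280, 0, 0]) cube([30, 30, 395]);
translate([0, 259, 0]) cube([30, 30, 395]);
translate([280, 259, 0]) cube([30, 30, 395]);


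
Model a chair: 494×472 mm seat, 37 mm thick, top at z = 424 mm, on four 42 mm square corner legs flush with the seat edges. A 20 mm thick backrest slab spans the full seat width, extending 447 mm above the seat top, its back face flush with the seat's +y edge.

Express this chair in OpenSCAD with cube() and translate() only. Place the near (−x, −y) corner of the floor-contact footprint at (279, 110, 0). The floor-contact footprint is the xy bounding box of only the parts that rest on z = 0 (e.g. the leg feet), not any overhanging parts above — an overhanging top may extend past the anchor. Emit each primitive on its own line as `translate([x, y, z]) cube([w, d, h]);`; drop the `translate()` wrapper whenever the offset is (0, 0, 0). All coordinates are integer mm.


translate([279, 110, 387]) cube([494, 472, 37]);
translate([279, 110, 0]) cube([42, 42, 387]);
translate([731, 110, 0]) cube([42, 42, 387]);
translate([279, 540, 0]) cube([42, 42, 387]);
translate([731, 540, 0]) cube([42, 42, 387]);
translate([279, 562, 424]) cube([494, 20, 447]);


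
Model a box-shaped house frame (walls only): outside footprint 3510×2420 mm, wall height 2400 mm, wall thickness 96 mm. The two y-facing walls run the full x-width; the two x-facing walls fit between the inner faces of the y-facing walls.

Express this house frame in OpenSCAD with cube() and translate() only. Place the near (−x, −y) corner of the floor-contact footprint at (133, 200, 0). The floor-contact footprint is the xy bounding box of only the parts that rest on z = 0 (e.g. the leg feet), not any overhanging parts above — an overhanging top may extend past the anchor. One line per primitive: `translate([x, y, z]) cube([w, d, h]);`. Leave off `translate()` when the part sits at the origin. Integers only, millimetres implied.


translate([133, 200, 0]) cube([3510, 96, 2400]);
translate([133, 2524, 0]) cube([3510, 96, 2400]);
translate([133, 296, 0]) cube([96, 2228, 2400]);
translate([3547, 296, 0]) cube([96, 2228, 2400]);


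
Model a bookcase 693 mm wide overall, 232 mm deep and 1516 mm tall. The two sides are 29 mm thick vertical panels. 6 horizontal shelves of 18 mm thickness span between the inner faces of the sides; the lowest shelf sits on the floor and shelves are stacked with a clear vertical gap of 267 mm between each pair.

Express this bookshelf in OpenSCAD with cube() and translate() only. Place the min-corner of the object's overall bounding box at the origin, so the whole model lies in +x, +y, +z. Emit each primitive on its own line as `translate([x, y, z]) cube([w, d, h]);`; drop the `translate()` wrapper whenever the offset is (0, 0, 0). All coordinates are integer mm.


cube([29, 232, 1516]);
translate([664, 0, 0]) cube([29, 232, 1516]);
translate([29, 0, 0]) cube([635, 232, 18]);
translate([29, 0, 285]) cube([635, 232, 18]);
translate([29, 0, 570]) cube([635, 232, 18]);
translate([29, 0, 855]) cube([635, 232, 18]);
translate([29, 0, 1140]) cube([635, 232, 18]);
translate([29, 0, 1425]) cube([635, 232, 18]);


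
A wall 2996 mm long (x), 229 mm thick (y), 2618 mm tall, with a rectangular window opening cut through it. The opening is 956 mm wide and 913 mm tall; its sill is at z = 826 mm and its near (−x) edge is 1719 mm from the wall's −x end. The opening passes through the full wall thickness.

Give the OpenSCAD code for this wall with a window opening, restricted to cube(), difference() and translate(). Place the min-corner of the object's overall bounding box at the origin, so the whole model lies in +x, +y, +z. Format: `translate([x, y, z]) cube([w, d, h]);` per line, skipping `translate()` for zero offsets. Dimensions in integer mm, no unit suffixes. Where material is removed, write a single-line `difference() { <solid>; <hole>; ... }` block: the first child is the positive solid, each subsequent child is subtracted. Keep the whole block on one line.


difference() { cube([2996, 229, 2618]); translate([1719, 0, 826]) cube([956, 229, 913]); }


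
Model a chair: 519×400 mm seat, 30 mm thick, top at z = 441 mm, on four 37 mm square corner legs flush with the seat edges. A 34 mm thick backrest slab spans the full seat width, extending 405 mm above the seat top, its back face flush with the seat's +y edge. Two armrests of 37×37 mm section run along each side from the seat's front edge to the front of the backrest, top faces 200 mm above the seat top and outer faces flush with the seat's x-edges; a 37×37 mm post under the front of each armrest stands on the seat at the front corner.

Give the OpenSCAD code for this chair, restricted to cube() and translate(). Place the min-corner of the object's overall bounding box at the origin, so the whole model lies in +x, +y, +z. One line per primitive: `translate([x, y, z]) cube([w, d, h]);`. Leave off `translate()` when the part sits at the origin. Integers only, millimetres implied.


translate([0, 0, 411]) cube([519, 400, 30]);
cube([37, 37, 411]);
translate([482, 0, 0]) cube([37, 37, 411]);
translate([0, 363, 0]) cube([37, 37, 411]);
translate([482, 363, 0]) cube([37, 37, 411]);
translate([0, 366, 441]) cube([519, 34, 405]);
translate([0, 0, 604]) cube([37, 366, 37]);
translate([482, 0, 604]) cube([37, 366, 37]);
translate([0, 0, 441]) cube([37, 37, 163]);
translate([482, 0, 441]) cube([37, 37, 163]);


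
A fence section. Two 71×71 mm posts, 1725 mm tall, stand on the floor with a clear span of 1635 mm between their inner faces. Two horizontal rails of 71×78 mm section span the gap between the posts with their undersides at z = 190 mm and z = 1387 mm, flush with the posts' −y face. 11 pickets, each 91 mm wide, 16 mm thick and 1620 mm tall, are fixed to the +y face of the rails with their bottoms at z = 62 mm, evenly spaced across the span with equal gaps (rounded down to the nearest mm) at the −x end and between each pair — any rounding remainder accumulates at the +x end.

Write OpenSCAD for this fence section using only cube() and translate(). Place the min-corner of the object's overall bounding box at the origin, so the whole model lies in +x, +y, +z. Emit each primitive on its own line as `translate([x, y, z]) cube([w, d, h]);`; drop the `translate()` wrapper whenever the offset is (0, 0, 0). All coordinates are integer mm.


cube([71, 71, 1725]);
translate([1706, 0, 0]) cube([71, 71, 1725]);
translate([71, 0, 190]) cube([1635, 71, 78]);
translate([71, 0, 1387]) cube([1635, 71, 78]);
translate([123, 71, 62]) cube([91, 16, 1620]);
translate([266, 71, 62]) cube([91, 16, 1620]);
translate([409, 71, 62]) cube([91, 16, 1620]);
translate([552, 71, 62]) cube([91, 16, 1620]);
translate([695, 71, 62]) cube([91, 16, 1620]);
translate([838, 71, 62]) cube([91, 16, 1620]);
translate([981, 71, 62]) cube([91, 16, 1620]);
translate([1124, 71, 62]) cube([91, 16, 1620]);
translate([1267, 71, 62]) cube([91, 16, 1620]);
translate([1410, 71, 62]) cube([91, 16, 1620]);
translate([1553, 71, 62]) cube([91, 16, 1620]);


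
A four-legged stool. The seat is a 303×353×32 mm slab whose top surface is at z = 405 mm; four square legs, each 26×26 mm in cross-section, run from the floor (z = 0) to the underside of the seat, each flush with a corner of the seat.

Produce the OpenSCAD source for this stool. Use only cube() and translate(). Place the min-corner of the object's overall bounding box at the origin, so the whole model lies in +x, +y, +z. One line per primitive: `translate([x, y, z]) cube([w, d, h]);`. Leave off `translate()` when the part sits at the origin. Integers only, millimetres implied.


translate([0, 0, 373]) cube([303, 353, 32]);
cube([26, 26, 373]);
translate([277, 0, 0]) cube([26, 26, 373]);
translate([0, 327, 0]) cube([26, 26, 373]);
translate([277, 327, 0]) cube([26, 26, 373]);


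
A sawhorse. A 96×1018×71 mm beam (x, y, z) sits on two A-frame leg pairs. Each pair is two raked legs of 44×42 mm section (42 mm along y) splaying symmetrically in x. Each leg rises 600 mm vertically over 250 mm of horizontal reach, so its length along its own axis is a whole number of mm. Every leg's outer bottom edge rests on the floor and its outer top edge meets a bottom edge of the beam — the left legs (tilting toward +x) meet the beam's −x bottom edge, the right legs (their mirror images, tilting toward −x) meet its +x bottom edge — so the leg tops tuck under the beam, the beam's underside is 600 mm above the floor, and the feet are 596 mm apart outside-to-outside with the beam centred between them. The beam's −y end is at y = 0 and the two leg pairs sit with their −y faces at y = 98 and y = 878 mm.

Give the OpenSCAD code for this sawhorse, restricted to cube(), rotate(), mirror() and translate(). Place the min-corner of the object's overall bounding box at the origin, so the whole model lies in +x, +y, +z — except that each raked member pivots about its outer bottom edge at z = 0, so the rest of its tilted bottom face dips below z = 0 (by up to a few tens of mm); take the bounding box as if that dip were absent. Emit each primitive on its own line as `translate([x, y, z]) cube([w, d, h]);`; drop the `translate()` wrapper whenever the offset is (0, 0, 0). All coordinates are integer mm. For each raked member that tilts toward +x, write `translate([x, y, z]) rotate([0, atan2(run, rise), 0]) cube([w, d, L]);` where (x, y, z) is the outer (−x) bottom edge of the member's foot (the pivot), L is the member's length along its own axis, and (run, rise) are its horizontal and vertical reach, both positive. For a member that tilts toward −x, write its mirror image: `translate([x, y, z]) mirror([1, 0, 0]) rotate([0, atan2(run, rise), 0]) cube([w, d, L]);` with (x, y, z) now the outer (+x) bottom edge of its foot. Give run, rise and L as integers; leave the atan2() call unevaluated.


translate([250, 0, 600]) cube([96, 1018, 71]);
translate([0, 98, 0]) rotate([0, atan2(250, 600), 0]) cube([44, 42, 650]);
translate([596, 98, 0]) mirror([1, 0, 0]) rotate([0, atan2(250, 600), 0]) cube([44, 42, 650]);
translate([0, 878, 0]) rotate([0, atan2(250, 600), 0]) cube([44, 42, 650]);
translate([596, 878, 0]) mirror([1, 0, 0]) rotate([0, atan2(250, 600), 0]) cube([44, 42, 650]);


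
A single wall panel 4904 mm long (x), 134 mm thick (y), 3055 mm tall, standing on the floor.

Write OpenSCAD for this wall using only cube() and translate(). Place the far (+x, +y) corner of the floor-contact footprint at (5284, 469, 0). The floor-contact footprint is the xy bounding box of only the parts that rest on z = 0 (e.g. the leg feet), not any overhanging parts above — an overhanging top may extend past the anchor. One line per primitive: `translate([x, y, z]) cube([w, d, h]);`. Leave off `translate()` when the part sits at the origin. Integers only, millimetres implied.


translate([380, 335, 0]) cube([4904, 134, 3055]);


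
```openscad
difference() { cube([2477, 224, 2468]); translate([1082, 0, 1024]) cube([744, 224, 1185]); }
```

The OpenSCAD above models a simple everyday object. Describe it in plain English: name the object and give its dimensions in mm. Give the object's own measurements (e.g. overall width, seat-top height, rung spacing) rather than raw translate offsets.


A wall 2477 mm long (x), 224 mm thick (y), 2468 mm tall, with a rectangular window opening cut through it. The opening is 744 mm wide and 1185 mm tall; its sill is at z = 1024 mm and its near (−x) edge is 1082 mm from the wall's −x end. The opening passes through the full wall thickness.


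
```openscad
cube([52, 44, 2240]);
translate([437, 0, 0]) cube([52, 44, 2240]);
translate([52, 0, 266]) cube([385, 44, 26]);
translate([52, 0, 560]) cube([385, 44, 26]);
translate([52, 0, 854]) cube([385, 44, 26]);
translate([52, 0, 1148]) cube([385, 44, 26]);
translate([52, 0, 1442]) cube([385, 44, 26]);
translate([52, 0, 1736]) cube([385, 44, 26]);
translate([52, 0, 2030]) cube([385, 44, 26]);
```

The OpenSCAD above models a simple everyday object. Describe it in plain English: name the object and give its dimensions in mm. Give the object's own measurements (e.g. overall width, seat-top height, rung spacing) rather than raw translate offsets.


A straight ladder. Two 52×44 mm vertical rails, 2240 mm tall, stand 489 mm apart (outside-to-outside) with their front faces coplanar on the −y side. 7 rungs, each 44 mm deep and 26 mm tall, span between the inner faces of the rails, front faces flush with the rails. The lowest rung's underside is at z = 266 mm and rungs are spaced 294 mm apart (underside to underside).


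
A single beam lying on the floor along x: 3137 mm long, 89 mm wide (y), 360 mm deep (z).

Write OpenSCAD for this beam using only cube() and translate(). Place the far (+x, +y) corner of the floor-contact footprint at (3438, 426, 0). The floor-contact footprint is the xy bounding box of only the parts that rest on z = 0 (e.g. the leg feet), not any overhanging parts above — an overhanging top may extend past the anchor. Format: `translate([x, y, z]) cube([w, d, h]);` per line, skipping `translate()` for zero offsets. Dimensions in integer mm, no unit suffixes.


translate([301, 337, 0]) cube([3137, 89, 360]);


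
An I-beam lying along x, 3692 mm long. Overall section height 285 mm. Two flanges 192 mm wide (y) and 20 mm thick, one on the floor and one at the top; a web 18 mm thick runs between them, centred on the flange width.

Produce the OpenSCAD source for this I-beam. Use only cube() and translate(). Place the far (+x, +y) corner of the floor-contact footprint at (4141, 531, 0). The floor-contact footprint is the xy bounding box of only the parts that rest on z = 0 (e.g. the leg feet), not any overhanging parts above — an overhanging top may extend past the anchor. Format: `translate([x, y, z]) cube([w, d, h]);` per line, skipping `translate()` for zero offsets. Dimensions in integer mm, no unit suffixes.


translate([449, 339, 0]) cube([3692, 192, 20]);
translate([449, 426, 20]) cube([3692, 18, 245]);
translate([449, 339, 265]) cube([3692, 192, 20]);
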